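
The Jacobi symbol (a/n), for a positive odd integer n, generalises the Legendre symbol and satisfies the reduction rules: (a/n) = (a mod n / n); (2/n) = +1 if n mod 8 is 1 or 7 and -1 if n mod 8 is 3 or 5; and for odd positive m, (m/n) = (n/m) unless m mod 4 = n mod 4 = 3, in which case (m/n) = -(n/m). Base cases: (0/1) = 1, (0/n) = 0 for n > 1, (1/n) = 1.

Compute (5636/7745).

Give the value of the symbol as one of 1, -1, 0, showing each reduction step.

1

factor out 2^2: 5636 = 2^2·1409; with 7745 mod 8 = 1, (2/7745) = +1; sign now +1; continue with (1409/7745)
flip (1409/7745) -> (7745/1409): both odd, 1409 mod 4 = 1, 7745 mod 4 = 1, so the flip contributes +1; sign now +1
(7745/1409): 7745 mod 1409 = 700, so (7745/1409) = (700/1409)
factor out 2^2: 700 = 2^2·175; with 1409 mod 8 = 1, (2/1409) = +1; sign now +1; continue with (175/1409)
flip (175/1409) -> (1409/175): both odd, 175 mod 4 = 3, 1409 mod 4 = 1, so the flip contributes +1; sign now +1
(1409/175): 1409 mod 175 = 9, so (1409/175) = (9/175)
flip (9/175) -> (175/9): both odd, 9 mod 4 = 1, 175 mod 4 = 3, so the flip contributes +1; sign now +1
(175/9): 175 mod 9 = 4, so (175/9) = (4/9)
factor out 2^2: 4 = 2^2·1; with 9 mod 8 = 1, (2/9) = +1; sign now +1; continue with (1/9)
reached (1/9) = 1, so the symbol is +1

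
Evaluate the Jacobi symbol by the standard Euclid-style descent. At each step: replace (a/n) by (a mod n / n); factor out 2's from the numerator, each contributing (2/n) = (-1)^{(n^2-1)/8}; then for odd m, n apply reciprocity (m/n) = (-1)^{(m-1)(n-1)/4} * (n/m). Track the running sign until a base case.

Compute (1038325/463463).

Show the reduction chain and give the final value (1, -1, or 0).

1

(1038325/463463): 1038325 mod 463463 = 111399, so (1038325/463463) = (111399/463463)
flip (111399/463463) -> (463463/111399): both odd, 111399 mod 4 = 3, 463463 mod 4 = 3, so the flip contributes -1; sign now -1
(463463/111399): 463463 mod 111399 = 17867, so (463463/111399) = (17867/111399)
flip (17867/111399) -> (111399/17867): both odd, 17867 mod 4 = 3, 111399 mod 4 = 3, so the flip contributes -1; sign now +1
(111399/17867): 111399 mod 17867 = 4197, so (111399/17867) = (4197/17867)
flip (4197/17867) -> (17867/4197): both odd, 4197 mod 4 = 1, 17867 mod 4 = 3, so the flip contributes +1; sign now +1
(17867/4197): 17867 mod 4197 = 1079, so (17867/4197) = (1079/4197)
flip (1079/4197) -> (4197/1079): both odd, 1079 mod 4 = 3, 4197 mod 4 = 1, so the flip contributes +1; sign now +1
(4197/1079): 4197 mod 1079 = 960, so (4197/1079) = (960/1079)
factor out 2^6: 960 = 2^6·15; with 1079 mod 8 = 7, (2/1079) = +1; sign now +1; continue with (15/1079)
flip (15/1079) -> (1079/15): both odd, 15 mod 4 = 3, 1079 mod 4 = 3, so the flip contributes -1; sign now -1
(1079/15): 1079 mod 15 = 14, so (1079/15) = (14/15)
factor out 2^1: 14 = 2^1·7; with 15 mod 8 = 7, (2/15) = +1; sign now -1; continue with (7/15)
flip (7/15) -> (15/7): both odd, 7 mod 4 = 3, 15 mod 4 = 3, so the flip contributes -1; sign now +1
(15/7): 15 mod 7 = 1, so (15/7) = (1/7)
reached (1/7) = 1, so the symbol is +1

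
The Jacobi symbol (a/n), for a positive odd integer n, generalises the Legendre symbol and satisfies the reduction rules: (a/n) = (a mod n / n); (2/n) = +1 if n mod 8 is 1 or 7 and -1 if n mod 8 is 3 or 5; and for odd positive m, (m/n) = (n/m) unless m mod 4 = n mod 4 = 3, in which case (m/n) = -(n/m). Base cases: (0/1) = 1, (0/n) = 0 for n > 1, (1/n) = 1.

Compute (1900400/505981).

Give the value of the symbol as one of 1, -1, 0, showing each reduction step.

-1

(1900400/505981): 1900400 mod 505981 = 382457, so (1900400/505981) = (382457/505981)
flip (382457/505981) -> (505981/382457): both odd, 382457 mod 4 = 1, 505981 mod 4 = 1, so the flip contributes +1; sign now +1
(505981/382457): 505981 mod 382457 = 123524, so (505981/382457) = (123524/382457)
factor out 2^2: 123524 = 2^2·30881; with 382457 mod 8 = 1, (2/382457) = +1; sign now +1; continue with (30881/382457)
flip (30881/382457) -> (382457/30881): both odd, 30881 mod 4 = 1, 382457 mod 4 = 1, so the flip contributes +1; sign now +1
(382457/30881): 382457 mod 30881 = 11885, so (382457/30881) = (11885/30881)
flip (11885/30881) -> (30881/11885): both odd, 11885 mod 4 = 1, 30881 mod 4 = 1, so the flip contributes +1; sign now +1
(30881/11885): 30881 mod 11885 = 7111, so (30881/11885) = (7111/11885)
flip (7111/11885) -> (11885/7111): both odd, 7111 mod 4 = 3, 11885 mod 4 = 1, so the flip contributes +1; sign now +1
(11885/7111): 11885 mod 7111 = 4774, so (11885/7111) = (4774/7111)
factor out 2^1: 4774 = 2^1·2387; with 7111 mod 8 = 7, (2/7111) = +1; sign now +1; continue with (2387/7111)
flip (2387/7111) -> (7111/2387): both odd, 2387 mod 4 = 3, 7111 mod 4 = 3, so the flip contributes -1; sign now -1
(7111/2387): 7111 mod 2387 = 2337, so (7111/2387) = (2337/2387)
flip (2337/2387) -> (2387/2337): both odd, 2337 mod 4 = 1, 2387 mod 4 = 3, so the flip contributes +1; sign now -1
(2387/2337): 2387 mod 2337 = 50, so (2387/2337) = (50/2337)
factor out 2^1: 50 = 2^1·25; with 2337 mod 8 = 1, (2/2337) = +1; sign now -1; continue with (25/2337)
flip (25/2337) -> (2337/25): both odd, 25 mod 4 = 1, 2337 mod 4 = 1, so the flip contributes +1; sign now -1
(2337/25): 2337 mod 25 = 12, so (2337/25) = (12/25)
factor out 2^2: 12 = 2^2·3; with 25 mod 8 = 1, (2/25) = +1; sign now -1; continue with (3/25)
flip (3/25) -> (25/3): both odd, 3 mod 4 = 3, 25 mod 4 = 1, so the flip contributes +1; sign now -1
(25/3): 25 mod 3 = 1, so (25/3) = (1/3)
reached (1/3) = 1, so the symbol is -1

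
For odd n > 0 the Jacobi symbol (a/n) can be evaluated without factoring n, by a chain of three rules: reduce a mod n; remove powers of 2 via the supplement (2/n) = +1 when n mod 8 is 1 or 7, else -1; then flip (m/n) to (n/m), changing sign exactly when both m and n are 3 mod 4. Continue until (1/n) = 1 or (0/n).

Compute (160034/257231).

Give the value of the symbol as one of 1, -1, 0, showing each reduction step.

1

factor out 2^1: 160034 = 2^1·80017; with 257231 mod 8 = 7, (2/257231) = +1; sign now +1; continue with (80017/257231)
flip (80017/257231) -> (257231/80017): both odd, 80017 mod 4 = 1, 257231 mod 4 = 3, so the flip contributes +1; sign now +1
(257231/80017): 257231 mod 80017 = 17180, so (257231/80017) = (17180/80017)
factor out 2^2: 17180 = 2^2·4295; with 80017 mod 8 = 1, (2/80017) = +1; sign now +1; continue with (4295/80017)
flip (4295/80017) -> (80017/4295): both odd, 4295 mod 4 = 3, 80017 mod 4 = 1, so the flip contributes +1; sign now +1
(80017/4295): 80017 mod 4295 = 2707, so (80017/4295) = (2707/4295)
flip (2707/4295) -> (4295/2707): both odd, 2707 mod 4 = 3, 4295 mod 4 = 3, so the flip contributes -1; sign now -1
(4295/2707): 4295 mod 2707 = 1588, so (4295/2707) = (1588/2707)
factor out 2^2: 1588 = 2^2·397; with 2707 mod 8 = 3, (2/2707) = -1; sign now -1; continue with (397/2707)
flip (397/2707) -> (2707/397): both odd, 397 mod 4 = 1, 2707 mod 4 = 3, so the flip contributes +1; sign now -1
(2707/397): 2707 mod 397 = 325, so (2707/397) = (325/397)
flip (325/397) -> (397/325): both odd, 325 mod 4 = 1, 397 mod 4 = 1, so the flip contributes +1; sign now -1
(397/325): 397 mod 325 = 72, so (397/325) = (72/325)
factor out 2^3: 72 = 2^3·9; with 325 mod 8 = 5, (2/325) = -1; sign now +1; continue with (9/325)
flip (9/325) -> (325/9): both odd, 9 mod 4 = 1, 325 mod 4 = 1, so the flip contributes +1; sign now +1
(325/9): 325 mod 9 = 1, so (325/9) = (1/9)
reached (1/9) = 1, so the symbol is +1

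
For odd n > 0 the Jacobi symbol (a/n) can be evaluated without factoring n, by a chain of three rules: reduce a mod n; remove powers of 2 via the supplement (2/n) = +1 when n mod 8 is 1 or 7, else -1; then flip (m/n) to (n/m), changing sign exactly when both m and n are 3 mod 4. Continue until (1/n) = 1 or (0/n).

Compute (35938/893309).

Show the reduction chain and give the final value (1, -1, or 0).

factor out 2^1: 35938 = 2^1·17969; with 893309 mod 8 = 5, (2/893309) = -1; sign now -1; continue with (17969/893309)
flip (17969/893309) -> (893309/17969): both odd, 17969 mod 4 = 1, 893309 mod 4 = 1, so the flip contributes +1; sign now -1
(893309/17969): 893309 mod 17969 = 12828, so (893309/17969) = (12828/17969)
factor out 2^2: 12828 = 2^2·3207; with 17969 mod 8 = 1, (2/17969) = +1; sign now -1; continue with (3207/17969)
flip (3207/17969) -> (17969/3207): both odd, 3207 mod 4 = 3, 17969 mod 4 = 1, so the flip contributes +1; sign now -1
(17969/3207): 17969 mod 3207 = 1934, so (17969/3207) = (1934/3207)
factor out 2^1: 1934 = 2^1·967; with 3207 mod 8 = 7, (2/3207) = +1; sign now -1; continue with (967/3207)
flip (967/3207) -> (3207/967): both odd, 967 mod 4 = 3, 3207 mod 4 = 3, so the flip contributes -1; sign now +1
(3207/967): 3207 mod 967 = 306, so (3207/967) = (306/967)
factor out 2^1: 306 = 2^1·153; with 967 mod 8 = 7, (2/967) = +1; sign now +1; continue with (153/967)
flip (153/967) -> (967/153): both odd, 153 mod 4 = 1, 967 mod 4 = 3, so the flip contributes +1; sign now +1
(967/153): 967 mod 153 = 49, so (967/153) = (49/153)
flip (49/153) -> (153/49): both odd, 49 mod 4 = 1, 153 mod 4 = 1, so the flip contributes +1; sign now +1
(153/49): 153 mod 49 = 6, so (153/49) = (6/49)
factor out 2^1: 6 = 2^1·3; with 49 mod 8 = 1, (2/49) = +1; sign now +1; continue with (3/49)
flip (3/49) -> (49/3): both odd, 3 mod 4 = 3, 49 mod 4 = 1, so the flip contributes +1; sign now +1
(49/3): 49 mod 3 = 1, so (49/3) = (1/3)
reached (1/3) = 1, so the symbol is +1

1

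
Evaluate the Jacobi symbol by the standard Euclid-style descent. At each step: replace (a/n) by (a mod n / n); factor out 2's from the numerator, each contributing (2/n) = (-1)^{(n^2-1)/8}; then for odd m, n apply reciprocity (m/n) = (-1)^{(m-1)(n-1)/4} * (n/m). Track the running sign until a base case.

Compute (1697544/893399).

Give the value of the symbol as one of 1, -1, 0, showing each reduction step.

(1697544/893399): 1697544 mod 893399 = 804145, so (1697544/893399) = (804145/893399)
flip (804145/893399) -> (893399/804145): both odd, 804145 mod 4 = 1, 893399 mod 4 = 3, so the flip contributes +1; sign now +1
(893399/804145): 893399 mod 804145 = 89254, so (893399/804145) = (89254/804145)
factor out 2^1: 89254 = 2^1·44627; with 804145 mod 8 = 1, (2/804145) = +1; sign now +1; continue with (44627/804145)
flip (44627/804145) -> (804145/44627): both odd, 44627 mod 4 = 3, 804145 mod 4 = 1, so the flip contributes +1; sign now +1
(804145/44627): 804145 mod 44627 = 859, so (804145/44627) = (859/44627)
flip (859/44627) -> (44627/859): both odd, 859 mod 4 = 3, 44627 mod 4 = 3, so the flip contributes -1; sign now -1
(44627/859): 44627 mod 859 = 818, so (44627/859) = (818/859)
factor out 2^1: 818 = 2^1·409; with 859 mod 8 = 3, (2/859) = -1; sign now +1; continue with (409/859)
flip (409/859) -> (859/409): both odd, 409 mod 4 = 1, 859 mod 4 = 3, so the flip contributes +1; sign now +1
(859/409): 859 mod 409 = 41, so (859/409) = (41/409)
flip (41/409) -> (409/41): both odd, 41 mod 4 = 1, 409 mod 4 = 1, so the flip contributes +1; sign now +1
(409/41): 409 mod 41 = 40, so (409/41) = (40/41)
factor out 2^3: 40 = 2^3·5; with 41 mod 8 = 1, (2/41) = +1; sign now +1; continue with (5/41)
flip (5/41) -> (41/5): both odd, 5 mod 4 = 1, 41 mod 4 = 1, so the flip contributes +1; sign now +1
(41/5): 41 mod 5 = 1, so (41/5) = (1/5)
reached (1/5) = 1, so the symbol is +1

1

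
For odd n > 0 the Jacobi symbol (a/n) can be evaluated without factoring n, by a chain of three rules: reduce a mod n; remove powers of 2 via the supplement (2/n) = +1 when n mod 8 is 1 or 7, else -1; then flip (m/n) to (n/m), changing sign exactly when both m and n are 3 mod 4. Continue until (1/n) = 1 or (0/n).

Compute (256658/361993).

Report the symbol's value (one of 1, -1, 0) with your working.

256658 = 2^1·128329; (2/361993) = +1 since 361993 mod 8 = 1, so (256658/361993) = (+1)^1·(128329/361993); sign now +1
reciprocity: (128329/361993) = +1·(361993/128329) since 128329 mod 4 = 1, 361993 mod 4 = 1; sign now +1
(361993/128329) = (105335/128329)   [reduce mod 128329]
reciprocity: (105335/128329) = +1·(128329/105335) since 105335 mod 4 = 3, 128329 mod 4 = 1; sign now +1
(128329/105335) = (22994/105335)   [reduce mod 105335]
22994 = 2^1·11497; (2/105335) = +1 since 105335 mod 8 = 7, so (22994/105335) = (+1)^1·(11497/105335); sign now +1
reciprocity: (11497/105335) = +1·(105335/11497) since 11497 mod 4 = 1, 105335 mod 4 = 3; sign now +1
(105335/11497) = (1862/11497)   [reduce mod 11497]
1862 = 2^1·931; (2/11497) = +1 since 11497 mod 8 = 1, so (1862/11497) = (+1)^1·(931/11497); sign now +1
reciprocity: (931/11497) = +1·(11497/931) since 931 mod 4 = 3, 11497 mod 4 = 1; sign now +1
(11497/931) = (325/931)   [reduce mod 931]
reciprocity: (325/931) = +1·(931/325) since 325 mod 4 = 1, 931 mod 4 = 3; sign now +1
(931/325) = (281/325)   [reduce mod 325]
reciprocity: (281/325) = +1·(325/281) since 281 mod 4 = 1, 325 mod 4 = 1; sign now +1
(325/281) = (44/281)   [reduce mod 281]
44 = 2^2·11; (2/281) = +1 since 281 mod 8 = 1, so (44/281) = (+1)^2·(11/281); sign now +1
reciprocity: (11/281) = +1·(281/11) since 11 mod 4 = 3, 281 mod 4 = 1; sign now +1
(281/11) = (6/11)   [reduce mod 11]
6 = 2^1·3; (2/11) = -1 since 11 mod 8 = 3, so (6/11) = (-1)^1·(3/11); sign now -1
reciprocity: (3/11) = -1·(11/3) since 3 mod 4 = 3, 11 mod 4 = 3; sign now +1
(11/3) = (2/3)   [reduce mod 3]
2 = 2^1·1; (2/3) = -1 since 3 mod 8 = 3, so (2/3) = (-1)^1·(1/3); sign now -1
(1/3) = 1; final value = sign = -1

-1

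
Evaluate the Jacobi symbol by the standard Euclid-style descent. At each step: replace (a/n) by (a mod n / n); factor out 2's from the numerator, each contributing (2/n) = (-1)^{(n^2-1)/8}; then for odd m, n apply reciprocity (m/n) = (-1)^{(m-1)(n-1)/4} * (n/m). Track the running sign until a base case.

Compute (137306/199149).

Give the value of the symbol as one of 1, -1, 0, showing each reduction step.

-1

factor out 2^1: 137306 = 2^1·68653; with 199149 mod 8 = 5, (2/199149) = -1; sign now -1; continue with (68653/199149)
flip (68653/199149) -> (199149/68653): both odd, 68653 mod 4 = 1, 199149 mod 4 = 1, so the flip contributes +1; sign now -1
(199149/68653): 199149 mod 68653 = 61843, so (199149/68653) = (61843/68653)
flip (61843/68653) -> (68653/61843): both odd, 61843 mod 4 = 3, 68653 mod 4 = 1, so the flip contributes +1; sign now -1
(68653/61843): 68653 mod 61843 = 6810, so (68653/61843) = (6810/61843)
factor out 2^1: 6810 = 2^1·3405; with 61843 mod 8 = 3, (2/61843) = -1; sign now +1; continue with (3405/61843)
flip (3405/61843) -> (61843/3405): both odd, 3405 mod 4 = 1, 61843 mod 4 = 3, so the flip contributes +1; sign now +1
(61843/3405): 61843 mod 3405 = 553, so (61843/3405) = (553/3405)
flip (553/3405) -> (3405/553): both odd, 553 mod 4 = 1, 3405 mod 4 = 1, so the flip contributes +1; sign now +1
(3405/553): 3405 mod 553 = 87, so (3405/553) = (87/553)
flip (87/553) -> (553/87): both odd, 87 mod 4 = 3, 553 mod 4 = 1, so the flip contributes +1; sign now +1
(553/87): 553 mod 87 = 31, so (553/87) = (31/87)
flip (31/87) -> (87/31): both odd, 31 mod 4 = 3, 87 mod 4 = 3, so the flip contributes -1; sign now -1
(87/31): 87 mod 31 = 25, so (87/31) = (25/31)
flip (25/31) -> (31/25): both odd, 25 mod 4 = 1, 31 mod 4 = 3, so the flip contributes +1; sign now -1
(31/25): 31 mod 25 = 6, so (31/25) = (6/25)
factor out 2^1: 6 = 2^1·3; with 25 mod 8 = 1, (2/25) = +1; sign now -1; continue with (3/25)
flip (3/25) -> (25/3): both odd, 3 mod 4 = 3, 25 mod 4 = 1, so the flip contributes +1; sign now -1
(25/3): 25 mod 3 = 1, so (25/3) = (1/3)
reached (1/3) = 1, so the symbol is -1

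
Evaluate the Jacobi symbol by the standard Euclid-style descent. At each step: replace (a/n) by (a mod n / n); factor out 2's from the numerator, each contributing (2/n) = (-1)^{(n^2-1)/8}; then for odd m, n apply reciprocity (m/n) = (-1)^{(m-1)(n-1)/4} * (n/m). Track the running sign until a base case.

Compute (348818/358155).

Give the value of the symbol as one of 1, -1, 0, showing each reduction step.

1

factor out 2^1: 348818 = 2^1·174409; with 358155 mod 8 = 3, (2/358155) = -1; sign now -1; continue with (174409/358155)
flip (174409/358155) -> (358155/174409): both odd, 174409 mod 4 = 1, 358155 mod 4 = 3, so the flip contributes +1; sign now -1
(358155/174409): 358155 mod 174409 = 9337, so (358155/174409) = (9337/174409)
flip (9337/174409) -> (174409/9337): both odd, 9337 mod 4 = 1, 174409 mod 4 = 1, so the flip contributes +1; sign now -1
(174409/9337): 174409 mod 9337 = 6343, so (174409/9337) = (6343/9337)
flip (6343/9337) -> (9337/6343): both odd, 6343 mod 4 = 3, 9337 mod 4 = 1, so the flip contributes +1; sign now -1
(9337/6343): 9337 mod 6343 = 2994, so (9337/6343) = (2994/6343)
factor out 2^1: 2994 = 2^1·1497; with 6343 mod 8 = 7, (2/6343) = +1; sign now -1; continue with (1497/6343)
flip (1497/6343) -> (6343/1497): both odd, 1497 mod 4 = 1, 6343 mod 4 = 3, so the flip contributes +1; sign now -1
(6343/1497): 6343 mod 1497 = 355, so (6343/1497) = (355/1497)
flip (355/1497) -> (1497/355): both odd, 355 mod 4 = 3, 1497 mod 4 = 1, so the flip contributes +1; sign now -1
(1497/355): 1497 mod 355 = 77, so (1497/355) = (77/355)
flip (77/355) -> (355/77): both odd, 77 mod 4 = 1, 355 mod 4 = 3, so the flip contributes +1; sign now -1
(355/77): 355 mod 77 = 47, so (355/77) = (47/77)
flip (47/77) -> (77/47): both odd, 47 mod 4 = 3, 77 mod 4 = 1, so the flip contributes +1; sign now -1
(77/47): 77 mod 47 = 30, so (77/47) = (30/47)
factor out 2^1: 30 = 2^1·15; with 47 mod 8 = 7, (2/47) = +1; sign now -1; continue with (15/47)
flip (15/47) -> (47/15): both odd, 15 mod 4 = 3, 47 mod 4 = 3, so the flip contributes -1; sign now +1
(47/15): 47 mod 15 = 2, so (47/15) = (2/15)
factor out 2^1: 2 = 2^1·1; with 15 mod 8 = 7, (2/15) = +1; sign now +1; continue with (1/15)
reached (1/15) = 1, so the symbol is +1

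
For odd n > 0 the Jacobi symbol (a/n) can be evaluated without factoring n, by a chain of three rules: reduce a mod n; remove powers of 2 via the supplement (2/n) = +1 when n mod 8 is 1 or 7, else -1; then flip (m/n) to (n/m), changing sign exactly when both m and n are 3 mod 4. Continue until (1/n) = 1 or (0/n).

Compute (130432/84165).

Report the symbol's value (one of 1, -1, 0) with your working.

(130432/84165) = (46267/84165)   [reduce mod 84165]
reciprocity: (46267/84165) = +1·(84165/46267) since 46267 mod 4 = 3, 84165 mod 4 = 1; sign now +1
(84165/46267) = (37898/46267)   [reduce mod 46267]
37898 = 2^1·18949; (2/46267) = -1 since 46267 mod 8 = 3, so (37898/46267) = (-1)^1·(18949/46267); sign now -1
reciprocity: (18949/46267) = +1·(46267/18949) since 18949 mod 4 = 1, 46267 mod 4 = 3; sign now -1
(46267/18949) = (8369/18949)   [reduce mod 18949]
reciprocity: (8369/18949) = +1·(18949/8369) since 8369 mod 4 = 1, 18949 mod 4 = 1; sign now -1
(18949/8369) = (2211/8369)   [reduce mod 8369]
reciprocity: (2211/8369) = +1·(8369/2211) since 2211 mod 4 = 3, 8369 mod 4 = 1; sign now -1
(8369/2211) = (1736/2211)   [reduce mod 2211]
1736 = 2^3·217; (2/2211) = -1 since 2211 mod 8 = 3, so (1736/2211) = (-1)^3·(217/2211); sign now +1
reciprocity: (217/2211) = +1·(2211/217) since 217 mod 4 = 1, 2211 mod 4 = 3; sign now +1
(2211/217) = (41/217)   [reduce mod 217]
reciprocity: (41/217) = +1·(217/41) since 41 mod 4 = 1, 217 mod 4 = 1; sign now +1
(217/41) = (12/41)   [reduce mod 41]
12 = 2^2·3; (2/41) = +1 since 41 mod 8 = 1, so (12/41) = (+1)^2·(3/41); sign now +1
reciprocity: (3/41) = +1·(41/3) since 3 mod 4 = 3, 41 mod 4 = 1; sign now +1
(41/3) = (2/3)   [reduce mod 3]
2 = 2^1·1; (2/3) = -1 since 3 mod 8 = 3, so (2/3) = (-1)^1·(1/3); sign now -1
(1/3) = 1; final value = sign = -1

-1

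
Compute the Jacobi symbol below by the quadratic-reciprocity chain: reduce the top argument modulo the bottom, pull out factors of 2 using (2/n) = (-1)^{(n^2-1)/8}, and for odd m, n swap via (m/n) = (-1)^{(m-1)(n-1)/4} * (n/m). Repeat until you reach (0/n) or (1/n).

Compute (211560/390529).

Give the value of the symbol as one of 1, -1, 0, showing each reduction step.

-1

factor out 2^3: 211560 = 2^3·26445; with 390529 mod 8 = 1, (2/390529) = +1; sign now +1; continue with (26445/390529)
flip (26445/390529) -> (390529/26445): both odd, 26445 mod 4 = 1, 390529 mod 4 = 1, so the flip contributes +1; sign now +1
(390529/26445): 390529 mod 26445 = 20299, so (390529/26445) = (20299/26445)
flip (20299/26445) -> (26445/20299): both odd, 20299 mod 4 = 3, 26445 mod 4 = 1, so the flip contributes +1; sign now +1
(26445/20299): 26445 mod 20299 = 6146, so (26445/20299) = (6146/20299)
factor out 2^1: 6146 = 2^1·3073; with 20299 mod 8 = 3, (2/20299) = -1; sign now -1; continue with (3073/20299)
flip (3073/20299) -> (20299/3073): both odd, 3073 mod 4 = 1, 20299 mod 4 = 3, so the flip contributes +1; sign now -1
(20299/3073): 20299 mod 3073 = 1861, so (20299/3073) = (1861/3073)
flip (1861/3073) -> (3073/1861): both odd, 1861 mod 4 = 1, 3073 mod 4 = 1, so the flip contributes +1; sign now -1
(3073/1861): 3073 mod 1861 = 1212, so (3073/1861) = (1212/1861)
factor out 2^2: 1212 = 2^2·303; with 1861 mod 8 = 5, (2/1861) = -1; sign now -1; continue with (303/1861)
flip (303/1861) -> (1861/303): both odd, 303 mod 4 = 3, 1861 mod 4 = 1, so the flip contributes +1; sign now -1
(1861/303): 1861 mod 303 = 43, so (1861/303) = (43/303)
flip (43/303) -> (303/43): both odd, 43 mod 4 = 3, 303 mod 4 = 3, so the flip contributes -1; sign now +1
(303/43): 303 mod 43 = 2, so (303/43) = (2/43)
factor out 2^1: 2 = 2^1·1; with 43 mod 8 = 3, (2/43) = -1; sign now -1; continue with (1/43)
reached (1/43) = 1, so the symbol is -1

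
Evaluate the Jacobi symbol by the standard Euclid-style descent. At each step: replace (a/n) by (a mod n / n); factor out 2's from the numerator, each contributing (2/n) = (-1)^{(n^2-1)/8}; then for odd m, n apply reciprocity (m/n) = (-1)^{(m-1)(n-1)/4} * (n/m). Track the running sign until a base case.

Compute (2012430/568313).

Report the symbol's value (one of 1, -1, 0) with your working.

1

(2012430/568313) = (307491/568313)   [reduce mod 568313]
reciprocity: (307491/568313) = +1·(568313/307491) since 307491 mod 4 = 3, 568313 mod 4 = 1; sign now +1
(568313/307491) = (260822/307491)   [reduce mod 307491]
260822 = 2^1·130411; (2/307491) = -1 since 307491 mod 8 = 3, so (260822/307491) = (-1)^1·(130411/307491); sign now -1
reciprocity: (130411/307491) = -1·(307491/130411) since 130411 mod 4 = 3, 307491 mod 4 = 3; sign now +1
(307491/130411) = (46669/130411)   [reduce mod 130411]
reciprocity: (46669/130411) = +1·(130411/46669) since 46669 mod 4 = 1, 130411 mod 4 = 3; sign now +1
(130411/46669) = (37073/46669)   [reduce mod 46669]
reciprocity: (37073/46669) = +1·(46669/37073) since 37073 mod 4 = 1, 46669 mod 4 = 1; sign now +1
(46669/37073) = (9596/37073)   [reduce mod 37073]
9596 = 2^2·2399; (2/37073) = +1 since 37073 mod 8 = 1, so (9596/37073) = (+1)^2·(2399/37073); sign now +1
reciprocity: (2399/37073) = +1·(37073/2399) since 2399 mod 4 = 3, 37073 mod 4 = 1; sign now +1
(37073/2399) = (1088/2399)   [reduce mod 2399]
1088 = 2^6·17; (2/2399) = +1 since 2399 mod 8 = 7, so (1088/2399) = (+1)^6·(17/2399); sign now +1
reciprocity: (17/2399) = +1·(2399/17) since 17 mod 4 = 1, 2399 mod 4 = 3; sign now +1
(2399/17) = (2/17)   [reduce mod 17]
2 = 2^1·1; (2/17) = +1 since 17 mod 8 = 1, so (2/17) = (+1)^1·(1/17); sign now +1
(1/17) = 1; final value = sign = +1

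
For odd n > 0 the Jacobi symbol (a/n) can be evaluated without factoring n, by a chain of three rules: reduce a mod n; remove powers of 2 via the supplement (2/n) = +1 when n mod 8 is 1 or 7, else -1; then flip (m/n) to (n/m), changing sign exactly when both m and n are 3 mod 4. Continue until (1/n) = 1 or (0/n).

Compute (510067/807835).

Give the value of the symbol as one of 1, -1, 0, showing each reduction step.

-1

reciprocity: (510067/807835) = -1·(807835/510067) since 510067 mod 4 = 3, 807835 mod 4 = 3; sign now -1
(807835/510067) = (297768/510067)   [reduce mod 510067]
297768 = 2^3·37221; (2/510067) = -1 since 510067 mod 8 = 3, so (297768/510067) = (-1)^3·(37221/510067); sign now +1
reciprocity: (37221/510067) = +1·(510067/37221) since 37221 mod 4 = 1, 510067 mod 4 = 3; sign now +1
(510067/37221) = (26194/37221)   [reduce mod 37221]
26194 = 2^1·13097; (2/37221) = -1 since 37221 mod 8 = 5, so (26194/37221) = (-1)^1·(13097/37221); sign now -1
reciprocity: (13097/37221) = +1·(37221/13097) since 13097 mod 4 = 1, 37221 mod 4 = 1; sign now -1
(37221/13097) = (11027/13097)   [reduce mod 13097]
reciprocity: (11027/13097) = +1·(13097/11027) since 11027 mod 4 = 3, 13097 mod 4 = 1; sign now -1
(13097/11027) = (2070/11027)   [reduce mod 11027]
2070 = 2^1·1035; (2/11027) = -1 since 11027 mod 8 = 3, so (2070/11027) = (-1)^1·(1035/11027); sign now +1
reciprocity: (1035/11027) = -1·(11027/1035) since 1035 mod 4 = 3, 11027 mod 4 = 3; sign now -1
(11027/1035) = (677/1035)   [reduce mod 1035]
reciprocity: (677/1035) = +1·(1035/677) since 677 mod 4 = 1, 1035 mod 4 = 3; sign now -1
(1035/677) = (358/677)   [reduce mod 677]
358 = 2^1·179; (2/677) = -1 since 677 mod 8 = 5, so (358/677) = (-1)^1·(179/677); sign now +1
reciprocity: (179/677) = +1·(677/179) since 179 mod 4 = 3, 677 mod 4 = 1; sign now +1
(677/179) = (140/179)   [reduce mod 179]
140 = 2^2·35; (2/179) = -1 since 179 mod 8 = 3, so (140/179) = (-1)^2·(35/179); sign now +1
reciprocity: (35/179) = -1·(179/35) since 35 mod 4 = 3, 179 mod 4 = 3; sign now -1
(179/35) = (4/35)   [reduce mod 35]
4 = 2^2·1; (2/35) = -1 since 35 mod 8 = 3, so (4/35) = (-1)^2·(1/35); sign now -1
(1/35) = 1; final value = sign = -1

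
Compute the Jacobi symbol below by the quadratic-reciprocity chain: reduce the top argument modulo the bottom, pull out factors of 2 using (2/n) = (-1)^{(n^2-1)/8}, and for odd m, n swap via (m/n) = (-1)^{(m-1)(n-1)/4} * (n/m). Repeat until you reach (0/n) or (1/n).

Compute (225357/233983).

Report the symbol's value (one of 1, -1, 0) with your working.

-1

flip (225357/233983) -> (233983/225357): both odd, 225357 mod 4 = 1, 233983 mod 4 = 3, so the flip contributes +1; sign now +1
(233983/225357): 233983 mod 225357 = 8626, so (233983/225357) = (8626/225357)
factor out 2^1: 8626 = 2^1·4313; with 225357 mod 8 = 5, (2/225357) = -1; sign now -1; continue with (4313/225357)
flip (4313/225357) -> (225357/4313): both odd, 4313 mod 4 = 1, 225357 mod 4 = 1, so the flip contributes +1; sign now -1
(225357/4313): 225357 mod 4313 = 1081, so (225357/4313) = (1081/4313)
flip (1081/4313) -> (4313/1081): both odd, 1081 mod 4 = 1, 4313 mod 4 = 1, so the flip contributes +1; sign now -1
(4313/1081): 4313 mod 1081 = 1070, so (4313/1081) = (1070/1081)
factor out 2^1: 1070 = 2^1·535; with 1081 mod 8 = 1, (2/1081) = +1; sign now -1; continue with (535/1081)
flip (535/1081) -> (1081/535): both odd, 535 mod 4 = 3, 1081 mod 4 = 1, so the flip contributes +1; sign now -1
(1081/535): 1081 mod 535 = 11, so (1081/535) = (11/535)
flip (11/535) -> (535/11): both odd, 11 mod 4 = 3, 535 mod 4 = 3, so the flip contributes -1; sign now +1
(535/11): 535 mod 11 = 7, so (535/11) = (7/11)
flip (7/11) -> (11/7): both odd, 7 mod 4 = 3, 11 mod 4 = 3, so the flip contributes -1; sign now -1
(11/7): 11 mod 7 = 4, so (11/7) = (4/7)
factor out 2^2: 4 = 2^2·1; with 7 mod 8 = 7, (2/7) = +1; sign now -1; continue with (1/7)
reached (1/7) = 1, so the symbol is -1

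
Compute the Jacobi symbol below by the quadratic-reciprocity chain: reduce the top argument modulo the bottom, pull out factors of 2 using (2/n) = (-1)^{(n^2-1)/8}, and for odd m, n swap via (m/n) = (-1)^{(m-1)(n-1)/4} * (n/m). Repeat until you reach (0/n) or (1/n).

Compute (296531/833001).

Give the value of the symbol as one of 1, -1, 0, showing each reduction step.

-1

flip (296531/833001) -> (833001/296531): both odd, 296531 mod 4 = 3, 833001 mod 4 = 1, so the flip contributes +1; sign now +1
(833001/296531): 833001 mod 296531 = 239939, so (833001/296531) = (239939/296531)
flip (239939/296531) -> (296531/239939): both odd, 239939 mod 4 = 3, 296531 mod 4 = 3, so the flip contributes -1; sign now -1
(296531/239939): 296531 mod 239939 = 56592, so (296531/239939) = (56592/239939)
factor out 2^4: 56592 = 2^4·3537; with 239939 mod 8 = 3, (2/239939) = -1; sign now -1; continue with (3537/239939)
flip (3537/239939) -> (239939/3537): both odd, 3537 mod 4 = 1, 239939 mod 4 = 3, so the flip contributes +1; sign now -1
(239939/3537): 239939 mod 3537 = 2960, so (239939/3537) = (2960/3537)
factor out 2^4: 2960 = 2^4·185; with 3537 mod 8 = 1, (2/3537) = +1; sign now -1; continue with (185/3537)
flip (185/3537) -> (3537/185): both odd, 185 mod 4 = 1, 3537 mod 4 = 1, so the flip contributes +1; sign now -1
(3537/185): 3537 mod 185 = 22, so (3537/185) = (22/185)
factor out 2^1: 22 = 2^1·11; with 185 mod 8 = 1, (2/185) = +1; sign now -1; continue with (11/185)
flip (11/185) -> (185/11): both odd, 11 mod 4 = 3, 185 mod 4 = 1, so the flip contributes +1; sign now -1
(185/11): 185 mod 11 = 9, so (185/11) = (9/11)
flip (9/11) -> (11/9): both odd, 9 mod 4 = 1, 11 mod 4 = 3, so the flip contributes +1; sign now -1
(11/9): 11 mod 9 = 2, so (11/9) = (2/9)
factor out 2^1: 2 = 2^1·1; with 9 mod 8 = 1, (2/9) = +1; sign now -1; continue with (1/9)
reached (1/9) = 1, so the symbol is -1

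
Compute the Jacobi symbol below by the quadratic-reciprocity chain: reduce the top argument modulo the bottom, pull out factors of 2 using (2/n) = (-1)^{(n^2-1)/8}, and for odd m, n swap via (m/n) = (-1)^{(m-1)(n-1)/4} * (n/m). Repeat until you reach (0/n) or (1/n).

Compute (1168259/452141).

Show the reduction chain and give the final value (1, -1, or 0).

1

(1168259/452141): 1168259 mod 452141 = 263977, so (1168259/452141) = (263977/452141)
flip (263977/452141) -> (452141/263977): both odd, 263977 mod 4 = 1, 452141 mod 4 = 1, so the flip contributes +1; sign now +1
(452141/263977): 452141 mod 263977 = 188164, so (452141/263977) = (188164/263977)
factor out 2^2: 188164 = 2^2·47041; with 263977 mod 8 = 1, (2/263977) = +1; sign now +1; continue with (47041/263977)
flip (47041/263977) -> (263977/47041): both odd, 47041 mod 4 = 1, 263977 mod 4 = 1, so the flip contributes +1; sign now +1
(263977/47041): 263977 mod 47041 = 28772, so (263977/47041) = (28772/47041)
factor out 2^2: 28772 = 2^2·7193; with 47041 mod 8 = 1, (2/47041) = +1; sign now +1; continue with (7193/47041)
flip (7193/47041) -> (47041/7193): both odd, 7193 mod 4 = 1, 47041 mod 4 = 1, so the flip contributes +1; sign now +1
(47041/7193): 47041 mod 7193 = 3883, so (47041/7193) = (3883/7193)
flip (3883/7193) -> (7193/3883): both odd, 3883 mod 4 = 3, 7193 mod 4 = 1, so the flip contributes +1; sign now +1
(7193/3883): 7193 mod 3883 = 3310, so (7193/3883) = (3310/3883)
factor out 2^1: 3310 = 2^1·1655; with 3883 mod 8 = 3, (2/3883) = -1; sign now -1; continue with (1655/3883)
flip (1655/3883) -> (3883/1655): both odd, 1655 mod 4 = 3, 3883 mod 4 = 3, so the flip contributes -1; sign now +1
(3883/1655): 3883 mod 1655 = 573, so (3883/1655) = (573/1655)
flip (573/1655) -> (1655/573): both odd, 573 mod 4 = 1, 1655 mod 4 = 3, so the flip contributes +1; sign now +1
(1655/573): 1655 mod 573 = 509, so (1655/573) = (509/573)
flip (509/573) -> (573/509): both odd, 509 mod 4 = 1, 573 mod 4 = 1, so the flip contributes +1; sign now +1
(573/509): 573 mod 509 = 64, so (573/509) = (64/509)
factor out 2^6: 64 = 2^6·1; with 509 mod 8 = 5, (2/509) = -1; sign now +1; continue with (1/509)
reached (1/509) = 1, so the symbol is +1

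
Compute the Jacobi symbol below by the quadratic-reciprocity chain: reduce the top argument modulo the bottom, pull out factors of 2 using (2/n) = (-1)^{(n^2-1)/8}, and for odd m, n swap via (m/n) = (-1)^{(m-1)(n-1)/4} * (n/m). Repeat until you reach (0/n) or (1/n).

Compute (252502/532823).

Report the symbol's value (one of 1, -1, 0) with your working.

factor out 2^1: 252502 = 2^1·126251; with 532823 mod 8 = 7, (2/532823) = +1; sign now +1; continue with (126251/532823)
flip (126251/532823) -> (532823/126251): both odd, 126251 mod 4 = 3, 532823 mod 4 = 3, so the flip contributes -1; sign now -1
(532823/126251): 532823 mod 126251 = 27819, so (532823/126251) = (27819/126251)
flip (27819/126251) -> (126251/27819): both odd, 27819 mod 4 = 3, 126251 mod 4 = 3, so the flip contributes -1; sign now +1
(126251/27819): 126251 mod 27819 = 14975, so (126251/27819) = (14975/27819)
flip (14975/27819) -> (27819/14975): both odd, 14975 mod 4 = 3, 27819 mod 4 = 3, so the flip contributes -1; sign now -1
(27819/14975): 27819 mod 14975 = 12844, so (27819/14975) = (12844/14975)
factor out 2^2: 12844 = 2^2·3211; with 14975 mod 8 = 7, (2/14975) = +1; sign now -1; continue with (3211/14975)
flip (3211/14975) -> (14975/3211): both odd, 3211 mod 4 = 3, 14975 mod 4 = 3, so the flip contributes -1; sign now +1
(14975/3211): 14975 mod 3211 = 2131, so (14975/3211) = (2131/3211)
flip (2131/3211) -> (3211/2131): both odd, 2131 mod 4 = 3, 3211 mod 4 = 3, so the flip contributes -1; sign now -1
(3211/2131): 3211 mod 2131 = 1080, so (3211/2131) = (1080/2131)
factor out 2^3: 1080 = 2^3·135; with 2131 mod 8 = 3, (2/2131) = -1; sign now +1; continue with (135/2131)
flip (135/2131) -> (2131/135): both odd, 135 mod 4 = 3, 2131 mod 4 = 3, so the flip contributes -1; sign now -1
(2131/135): 2131 mod 135 = 106, so (2131/135) = (106/135)
factor out 2^1: 106 = 2^1·53; with 135 mod 8 = 7, (2/135) = +1; sign now -1; continue with (53/135)
flip (53/135) -> (135/53): both odd, 53 mod 4 = 1, 135 mod 4 = 3, so the flip contributes +1; sign now -1
(135/53): 135 mod 53 = 29, so (135/53) = (29/53)
flip (29/53) -> (53/29): both odd, 29 mod 4 = 1, 53 mod 4 = 1, so the flip contributes +1; sign now -1
(53/29): 53 mod 29 = 24, so (53/29) = (24/29)
factor out 2^3: 24 = 2^3·3; with 29 mod 8 = 5, (2/29) = -1; sign now +1; continue with (3/29)
flip (3/29) -> (29/3): both odd, 3 mod 4 = 3, 29 mod 4 = 1, so the flip contributes +1; sign now +1
(29/3): 29 mod 3 = 2, so (29/3) = (2/3)
factor out 2^1: 2 = 2^1·1; with 3 mod 8 = 3, (2/3) = -1; sign now -1; continue with (1/3)
reached (1/3) = 1, so the symbol is -1

-1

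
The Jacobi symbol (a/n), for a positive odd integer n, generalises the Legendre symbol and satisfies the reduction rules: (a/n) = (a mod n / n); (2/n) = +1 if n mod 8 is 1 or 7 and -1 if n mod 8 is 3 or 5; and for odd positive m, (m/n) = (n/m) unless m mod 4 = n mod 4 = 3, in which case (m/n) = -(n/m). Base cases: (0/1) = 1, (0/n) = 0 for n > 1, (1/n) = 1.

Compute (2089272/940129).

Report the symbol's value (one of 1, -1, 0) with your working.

-1

(2089272/940129) = (209014/940129)   [reduce mod 940129]
209014 = 2^1·104507; (2/940129) = +1 since 940129 mod 8 = 1, so (209014/940129) = (+1)^1·(104507/940129); sign now +1
reciprocity: (104507/940129) = +1·(940129/104507) since 104507 mod 4 = 3, 940129 mod 4 = 1; sign now +1
(940129/104507) = (104073/104507)   [reduce mod 104507]
reciprocity: (104073/104507) = +1·(104507/104073) since 104073 mod 4 = 1, 104507 mod 4 = 3; sign now +1
(104507/104073) = (434/104073)   [reduce mod 104073]
434 = 2^1·217; (2/104073) = +1 since 104073 mod 8 = 1, so (434/104073) = (+1)^1·(217/104073); sign now +1
reciprocity: (217/104073) = +1·(104073/217) since 217 mod 4 = 1, 104073 mod 4 = 1; sign now +1
(104073/217) = (130/217)   [reduce mod 217]
130 = 2^1·65; (2/217) = +1 since 217 mod 8 = 1, so (130/217) = (+1)^1·(65/217); sign now +1
reciprocity: (65/217) = +1·(217/65) since 65 mod 4 = 1, 217 mod 4 = 1; sign now +1
(217/65) = (22/65)   [reduce mod 65]
22 = 2^1·11; (2/65) = +1 since 65 mod 8 = 1, so (22/65) = (+1)^1·(11/65); sign now +1
reciprocity: (11/65) = +1·(65/11) since 11 mod 4 = 3, 65 mod 4 = 1; sign now +1
(65/11) = (10/11)   [reduce mod 11]
10 = 2^1·5; (2/11) = -1 since 11 mod 8 = 3, so (10/11) = (-1)^1·(5/11); sign now -1
reciprocity: (5/11) = +1·(11/5) since 5 mod 4 = 1, 11 mod 4 = 3; sign now -1
(11/5) = (1/5)   [reduce mod 5]
(1/5) = 1; final value = sign = -1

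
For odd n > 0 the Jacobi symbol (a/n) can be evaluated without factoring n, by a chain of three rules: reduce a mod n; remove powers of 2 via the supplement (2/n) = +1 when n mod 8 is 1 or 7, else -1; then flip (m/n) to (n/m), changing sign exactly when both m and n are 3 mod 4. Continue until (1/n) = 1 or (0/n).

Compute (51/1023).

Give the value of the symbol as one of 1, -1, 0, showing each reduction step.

reciprocity: (51/1023) = -1·(1023/51) since 51 mod 4 = 3, 1023 mod 4 = 3; sign now -1
(1023/51) = (3/51)   [reduce mod 51]
reciprocity: (3/51) = -1·(51/3) since 3 mod 4 = 3, 51 mod 4 = 3; sign now +1
(51/3) = (0/3)   [reduce mod 3]
(0/3) = 0   [gcd(a, n) > 1]; final value = 0

0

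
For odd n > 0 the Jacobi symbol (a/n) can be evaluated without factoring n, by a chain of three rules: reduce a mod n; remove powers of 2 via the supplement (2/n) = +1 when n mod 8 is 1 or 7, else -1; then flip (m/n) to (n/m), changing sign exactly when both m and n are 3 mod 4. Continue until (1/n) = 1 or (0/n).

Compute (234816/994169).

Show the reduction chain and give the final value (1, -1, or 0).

234816 = 2^6·3669; (2/994169) = +1 since 994169 mod 8 = 1, so (234816/994169) = (+1)^6·(3669/994169); sign now +1
reciprocity: (3669/994169) = +1·(994169/3669) since 3669 mod 4 = 1, 994169 mod 4 = 1; sign now +1
(994169/3669) = (3539/3669)   [reduce mod 3669]
reciprocity: (3539/3669) = +1·(3669/3539) since 3539 mod 4 = 3, 3669 mod 4 = 1; sign now +1
(3669/3539) = (130/3539)   [reduce mod 3539]
130 = 2^1·65; (2/3539) = -1 since 3539 mod 8 = 3, so (130/3539) = (-1)^1·(65/3539); sign now -1
reciprocity: (65/3539) = +1·(3539/65) since 65 mod 4 = 1, 3539 mod 4 = 3; sign now -1
(3539/65) = (29/65)   [reduce mod 65]
reciprocity: (29/65) = +1·(65/29) since 29 mod 4 = 1, 65 mod 4 = 1; sign now -1
(65/29) = (7/29)   [reduce mod 29]
reciprocity: (7/29) = +1·(29/7) since 7 mod 4 = 3, 29 mod 4 = 1; sign now -1
(29/7) = (1/7)   [reduce mod 7]
(1/7) = 1; final value = sign = -1

-1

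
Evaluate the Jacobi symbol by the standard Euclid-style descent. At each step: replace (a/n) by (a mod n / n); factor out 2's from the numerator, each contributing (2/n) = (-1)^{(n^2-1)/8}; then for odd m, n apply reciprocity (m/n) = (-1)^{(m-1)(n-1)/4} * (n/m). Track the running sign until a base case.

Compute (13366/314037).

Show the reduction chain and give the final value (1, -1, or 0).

13366 = 2^1·6683; (2/314037) = -1 since 314037 mod 8 = 5, so (13366/314037) = (-1)^1·(6683/314037); sign now -1
reciprocity: (6683/314037) = +1·(314037/6683) since 6683 mod 4 = 3, 314037 mod 4 = 1; sign now -1
(314037/6683) = (6619/6683)   [reduce mod 6683]
reciprocity: (6619/6683) = -1·(6683/6619) since 6619 mod 4 = 3, 6683 mod 4 = 3; sign now +1
(6683/6619) = (64/6619)   [reduce mod 6619]
64 = 2^6·1; (2/6619) = -1 since 6619 mod 8 = 3, so (64/6619) = (-1)^6·(1/6619); sign now +1
(1/6619) = 1; final value = sign = +1

1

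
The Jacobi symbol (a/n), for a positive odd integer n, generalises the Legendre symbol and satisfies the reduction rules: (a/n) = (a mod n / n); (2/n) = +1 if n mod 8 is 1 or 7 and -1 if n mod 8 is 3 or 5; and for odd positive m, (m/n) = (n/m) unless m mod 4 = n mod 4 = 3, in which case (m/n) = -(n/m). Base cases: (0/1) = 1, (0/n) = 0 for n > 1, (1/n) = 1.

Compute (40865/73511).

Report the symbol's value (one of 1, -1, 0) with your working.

-1

reciprocity: (40865/73511) = +1·(73511/40865) since 40865 mod 4 = 1, 73511 mod 4 = 3; sign now +1
(73511/40865) = (32646/40865)   [reduce mod 40865]
32646 = 2^1·16323; (2/40865) = +1 since 40865 mod 8 = 1, so (32646/40865) = (+1)^1·(16323/40865); sign now +1
reciprocity: (16323/40865) = +1·(40865/16323) since 16323 mod 4 = 3, 40865 mod 4 = 1; sign now +1
(40865/16323) = (8219/16323)   [reduce mod 16323]
reciprocity: (8219/16323) = -1·(16323/8219) since 8219 mod 4 = 3, 16323 mod 4 = 3; sign now -1
(16323/8219) = (8104/8219)   [reduce mod 8219]
8104 = 2^3·1013; (2/8219) = -1 since 8219 mod 8 = 3, so (8104/8219) = (-1)^3·(1013/8219); sign now +1
reciprocity: (1013/8219) = +1·(8219/1013) since 1013 mod 4 = 1, 8219 mod 4 = 3; sign now +1
(8219/1013) = (115/1013)   [reduce mod 1013]
reciprocity: (115/1013) = +1·(1013/115) since 115 mod 4 = 3, 1013 mod 4 = 1; sign now +1
(1013/115) = (93/115)   [reduce mod 115]
reciprocity: (93/115) = +1·(115/93) since 93 mod 4 = 1, 115 mod 4 = 3; sign now +1
(115/93) = (22/93)   [reduce mod 93]
22 = 2^1·11; (2/93) = -1 since 93 mod 8 = 5, so (22/93) = (-1)^1·(11/93); sign now -1
reciprocity: (11/93) = +1·(93/11) since 11 mod 4 = 3, 93 mod 4 = 1; sign now -1
(93/11) = (5/11)   [reduce mod 11]
reciprocity: (5/11) = +1·(11/5) since 5 mod 4 = 1, 11 mod 4 = 3; sign now -1
(11/5) = (1/5)   [reduce mod 5]
(1/5) = 1; final value = sign = -1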